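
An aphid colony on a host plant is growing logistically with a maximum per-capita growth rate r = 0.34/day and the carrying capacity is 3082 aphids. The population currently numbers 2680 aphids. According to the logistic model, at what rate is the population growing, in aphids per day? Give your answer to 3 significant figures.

dN/dt = rN(1 − N/K) = 0.34 × 2680 × (1 − 2680/3082).
1 − 2680/3082 = 0.13043; dN/dt = 0.34 × 2680 × 0.13043 = 118.85.

119 aphids per day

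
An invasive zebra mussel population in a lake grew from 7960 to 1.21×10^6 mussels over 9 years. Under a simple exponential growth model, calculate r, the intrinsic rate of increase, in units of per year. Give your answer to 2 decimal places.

From N(t) = N₀·e^(rt): e^(r·9) = 1.21×10^6/7960 = 152.01.
r·9 = ln(152.01) = 5.0239, so r = 5.0239/9 = 0.55822.

0.56 per year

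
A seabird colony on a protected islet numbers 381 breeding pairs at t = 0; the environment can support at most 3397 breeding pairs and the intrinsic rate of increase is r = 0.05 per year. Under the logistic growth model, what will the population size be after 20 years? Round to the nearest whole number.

A = (K − N₀)/N₀ = (3397 − 381)/381 = 7.916.
N(t) = K/(1 + A·e^(−rt)) = 3397/(1 + 7.916×e^(−0.05×20)).
e^(−1) = 0.36788; denominator = 1 + 7.916×0.36788 = 3.9121.
N = 3397/3.9121 = 868.323.

868 breeding pairs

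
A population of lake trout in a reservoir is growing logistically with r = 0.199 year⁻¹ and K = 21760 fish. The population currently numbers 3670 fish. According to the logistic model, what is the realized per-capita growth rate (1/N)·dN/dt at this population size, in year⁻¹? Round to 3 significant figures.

(1/N)·dN/dt = r(1 − N/K) = 0.199 × (1 − 3670/21760).
= 0.199 × 0.83134 = 0.16544.

0.165 per year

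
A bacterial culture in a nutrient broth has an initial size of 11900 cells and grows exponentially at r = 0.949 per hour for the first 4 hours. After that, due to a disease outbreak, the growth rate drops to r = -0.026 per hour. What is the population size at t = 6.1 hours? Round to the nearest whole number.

Phase 1: N(4) = 11900·e^(0.949×4) = 11900·e^3.796 = 529821.
Phase 2 runs for 6.1 − 4 = 2.1 hours at r = -0.026.
N(6.1) = 529821·e^(-0.026×2.1) = 529821·e^-0.0546 = 501668.

501668 cells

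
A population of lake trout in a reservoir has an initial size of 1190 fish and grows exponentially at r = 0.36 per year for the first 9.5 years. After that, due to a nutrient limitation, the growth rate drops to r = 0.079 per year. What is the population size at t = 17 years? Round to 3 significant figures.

Phase 1: N(9.5) = 1190·e^(0.36×9.5) = 1190·e^3.42 = 36377.6.
Phase 2 runs for 17 − 9.5 = 7.5 years at r = 0.079.
N(17) = 36377.6·e^(0.079×7.5) = 36377.6·e^0.5925 = 65789.

65800 fish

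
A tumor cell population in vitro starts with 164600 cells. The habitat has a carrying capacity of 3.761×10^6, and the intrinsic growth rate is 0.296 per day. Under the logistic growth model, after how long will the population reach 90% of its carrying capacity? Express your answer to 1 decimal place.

A = (K − N₀)/N₀ = (3.761×10^6 − 164600)/164600 = 21.849.
Solve 3.761×10^6/(1 + 21.849·e^(−0.296t)) = 3.3849×10^6: 1 + 21.849·e^(−0.296t) = 1.1111, so e^(−0.296t) = 0.00508533.
−0.296·t = ln(0.00508533) = -5.2814, so t = 5.2814/0.296 = 17.843.

17.8 days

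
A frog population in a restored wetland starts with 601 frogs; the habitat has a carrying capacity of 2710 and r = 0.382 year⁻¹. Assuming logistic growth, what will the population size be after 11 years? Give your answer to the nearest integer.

A = (K − N₀)/N₀ = (2710 − 601)/601 = 3.5092.
N(t) = K/(1 + A·e^(−rt)) = 2710/(1 + 3.5092×e^(−0.382×11)).
e^(−4.202) = 0.014966; denominator = 1 + 3.5092×0.014966 = 1.0525.
N = 2710/1.0525 = 2574.78.

2575 frogs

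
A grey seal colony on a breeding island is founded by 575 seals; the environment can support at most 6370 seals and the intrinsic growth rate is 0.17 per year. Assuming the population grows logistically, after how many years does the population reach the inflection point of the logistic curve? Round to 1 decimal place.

13.6 years

Logistic growth is fastest at N = K/2 = 3185.
A = (K − N₀)/N₀ = 10.078. Set K/(1 + A·e^(−rt)) = K/2 → A·e^(−rt) = 1.
e^(−0.17t) = 1/10.078 = 0.0992235, so t = ln(10.078)/0.17 = 2.3104/0.17 = 13.59.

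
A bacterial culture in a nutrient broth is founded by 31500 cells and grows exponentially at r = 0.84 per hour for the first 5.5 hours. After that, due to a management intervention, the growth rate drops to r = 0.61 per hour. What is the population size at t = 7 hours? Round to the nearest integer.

7982345 cells

Phase 1: N(5.5) = 31500·e^(0.84×5.5) = 31500·e^4.62 = 3.197062×10^6.
Phase 2 runs for 7 − 5.5 = 1.5 hours at r = 0.61.
N(7) = 3.197062×10^6·e^(0.61×1.5) = 3.197062×10^6·e^0.915 = 7.982345×10^6.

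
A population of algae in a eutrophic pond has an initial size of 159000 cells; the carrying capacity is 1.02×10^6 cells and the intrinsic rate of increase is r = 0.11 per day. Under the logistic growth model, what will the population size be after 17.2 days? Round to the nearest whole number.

561540 cells

A = (K − N₀)/N₀ = (1.02×10^6 − 159000)/159000 = 5.4151.
N(t) = K/(1 + A·e^(−rt)) = 1.02×10^6/(1 + 5.4151×e^(−0.11×17.2)).
e^(−1.892) = 0.15077; denominator = 1 + 5.4151×0.15077 = 1.8164.
N = 1.02×10^6/1.8164 = 561540.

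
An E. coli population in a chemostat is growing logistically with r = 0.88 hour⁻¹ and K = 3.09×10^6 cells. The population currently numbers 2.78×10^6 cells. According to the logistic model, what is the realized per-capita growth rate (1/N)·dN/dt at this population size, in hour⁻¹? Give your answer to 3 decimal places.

0.088 per hour

(1/N)·dN/dt = r(1 − N/K) = 0.88 × (1 − 2.78×10^6/3.09×10^6).
= 0.88 × 0.10032 = 0.088285.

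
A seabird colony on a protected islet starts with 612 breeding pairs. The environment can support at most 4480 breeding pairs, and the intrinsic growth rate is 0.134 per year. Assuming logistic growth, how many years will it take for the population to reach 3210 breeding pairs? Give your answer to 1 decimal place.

A = (K − N₀)/N₀ = (4480 − 612)/612 = 6.3203.
Solve 4480/(1 + 6.3203·e^(−0.134t)) = 3210: 1 + 6.3203·e^(−0.134t) = 1.3956, so e^(−0.134t) = 0.0625985.
−0.134·t = ln(0.0625985) = -2.771, so t = 2.771/0.134 = 20.679.

20.7 years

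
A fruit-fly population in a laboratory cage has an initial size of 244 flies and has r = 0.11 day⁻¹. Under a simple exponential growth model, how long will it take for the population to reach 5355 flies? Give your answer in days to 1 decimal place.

28.1 days

Set N₀·e^(rt) = 5355: e^(0.11·t) = 5355/244 = 21.947.
0.11·t = ln(21.947) = 3.0886, so t = 3.0886/0.11 = 28.078.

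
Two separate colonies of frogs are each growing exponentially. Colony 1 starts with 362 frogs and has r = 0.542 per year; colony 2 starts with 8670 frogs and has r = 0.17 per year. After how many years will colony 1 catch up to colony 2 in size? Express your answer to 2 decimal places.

8.54 years

Set 362·e^(0.542t) = 8670·e^(0.17t).
e^((0.542 − 0.17)t) = 8670/362 → e^(0.372·t) = 23.95.
0.372·t = ln(23.95) = 3.176, so t = 3.176/0.372 = 8.5376.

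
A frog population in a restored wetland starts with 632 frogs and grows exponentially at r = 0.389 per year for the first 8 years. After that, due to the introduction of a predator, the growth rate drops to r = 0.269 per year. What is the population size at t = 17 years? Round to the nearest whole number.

Phase 1: N(8) = 632·e^(0.389×8) = 632·e^3.112 = 14198.5.
Phase 2 runs for 17 − 8 = 9 years at r = 0.269.
N(17) = 14198.5·e^(0.269×9) = 14198.5·e^2.421 = 159834.

159834 frogs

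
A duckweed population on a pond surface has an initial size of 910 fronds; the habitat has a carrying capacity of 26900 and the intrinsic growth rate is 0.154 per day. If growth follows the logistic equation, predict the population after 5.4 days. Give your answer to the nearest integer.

A = (K − N₀)/N₀ = (26900 − 910)/910 = 28.56.
N(t) = K/(1 + A·e^(−rt)) = 26900/(1 + 28.56×e^(−0.154×5.4)).
e^(−0.8316) = 0.43535; denominator = 1 + 28.56×0.43535 = 13.434.
N = 26900/13.434 = 2002.4.

2002 fronds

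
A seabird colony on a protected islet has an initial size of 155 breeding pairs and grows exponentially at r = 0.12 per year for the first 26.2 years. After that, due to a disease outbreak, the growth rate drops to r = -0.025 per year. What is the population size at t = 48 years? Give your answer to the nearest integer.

Phase 1: N(26.2) = 155·e^(0.12×26.2) = 155·e^3.144 = 3595.45.
Phase 2 runs for 48 − 26.2 = 21.8 years at r = -0.025.
N(48) = 3595.45·e^(-0.025×21.8) = 3595.45·e^-0.545 = 2084.79.

2085 breeding pairs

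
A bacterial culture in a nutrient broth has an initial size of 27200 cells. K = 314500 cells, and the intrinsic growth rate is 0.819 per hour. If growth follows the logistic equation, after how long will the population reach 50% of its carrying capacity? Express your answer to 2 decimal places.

A = (K − N₀)/N₀ = (314500 − 27200)/27200 = 10.562.
Solve 314500/(1 + 10.562·e^(−0.819t)) = 157250: 1 + 10.562·e^(−0.819t) = 2, so e^(−0.819t) = 0.0946746.
−0.819·t = ln(0.0946746) = -2.3573, so t = 2.3573/0.819 = 2.8783.

2.88 hours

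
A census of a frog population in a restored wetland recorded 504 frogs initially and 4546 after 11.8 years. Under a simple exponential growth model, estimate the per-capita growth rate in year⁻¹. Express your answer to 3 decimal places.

From N(t) = N₀·e^(rt): e^(r·11.8) = 4546/504 = 9.0198.
r·11.8 = ln(9.0198) = 2.1994, so r = 2.1994/11.8 = 0.18639.

0.186 per year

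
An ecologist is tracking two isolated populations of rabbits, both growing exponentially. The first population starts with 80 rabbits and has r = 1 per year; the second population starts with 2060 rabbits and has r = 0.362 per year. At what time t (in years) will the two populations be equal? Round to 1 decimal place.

Set 80·e^(1t) = 2060·e^(0.362t).
e^((1 − 0.362)t) = 2060/80 → e^(0.638·t) = 25.75.
0.638·t = ln(25.75) = 3.2484, so t = 3.2484/0.638 = 5.0916.

5.1 years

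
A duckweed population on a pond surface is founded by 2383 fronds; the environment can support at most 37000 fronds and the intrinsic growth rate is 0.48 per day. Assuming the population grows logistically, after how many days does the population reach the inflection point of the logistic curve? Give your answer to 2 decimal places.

Logistic growth is fastest at N = K/2 = 18500.
A = (K − N₀)/N₀ = 14.527. Set K/(1 + A·e^(−rt)) = K/2 → A·e^(−rt) = 1.
e^(−0.48t) = 1/14.527 = 0.068839, so t = ln(14.527)/0.48 = 2.676/0.48 = 5.575.

5.57 days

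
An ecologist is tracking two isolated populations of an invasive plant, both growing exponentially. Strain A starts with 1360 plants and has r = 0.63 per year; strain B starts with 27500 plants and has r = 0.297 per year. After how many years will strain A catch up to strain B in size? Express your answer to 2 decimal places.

Set 1360·e^(0.63t) = 27500·e^(0.297t).
e^((0.63 − 0.297)t) = 27500/1360 → e^(0.333·t) = 20.221.
0.333·t = ln(20.221) = 3.0067, so t = 3.0067/0.333 = 9.0291.

9.03 years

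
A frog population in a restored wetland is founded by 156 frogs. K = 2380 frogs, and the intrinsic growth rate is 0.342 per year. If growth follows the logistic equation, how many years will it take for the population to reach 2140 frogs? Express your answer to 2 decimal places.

14.17 years

A = (K − N₀)/N₀ = (2380 − 156)/156 = 14.256.
Solve 2380/(1 + 14.256·e^(−0.342t)) = 2140: 1 + 14.256·e^(−0.342t) = 1.1121, so e^(−0.342t) = 0.0078666.
−0.342·t = ln(0.0078666) = -4.8451, so t = 4.8451/0.342 = 14.167.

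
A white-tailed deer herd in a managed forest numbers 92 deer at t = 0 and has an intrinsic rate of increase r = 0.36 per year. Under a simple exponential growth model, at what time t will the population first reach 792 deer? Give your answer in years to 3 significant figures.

Set N₀·e^(rt) = 792: e^(0.36·t) = 792/92 = 8.6087.
0.36·t = ln(8.6087) = 2.1528, so t = 2.1528/0.36 = 5.9799.

5.98 years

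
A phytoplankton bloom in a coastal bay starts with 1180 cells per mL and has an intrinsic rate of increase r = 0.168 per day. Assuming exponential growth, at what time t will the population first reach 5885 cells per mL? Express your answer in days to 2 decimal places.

9.56 days

Set N₀·e^(rt) = 5885: e^(0.168·t) = 5885/1180 = 4.9873.
0.168·t = ln(4.9873) = 1.6069, so t = 1.6069/0.168 = 9.5648.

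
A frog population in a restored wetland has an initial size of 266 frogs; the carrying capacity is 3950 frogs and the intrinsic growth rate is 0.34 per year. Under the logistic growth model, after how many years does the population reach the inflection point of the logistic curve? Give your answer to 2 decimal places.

Logistic growth is fastest at N = K/2 = 1975.
A = (K − N₀)/N₀ = 13.85. Set K/(1 + A·e^(−rt)) = K/2 → A·e^(−rt) = 1.
e^(−0.34t) = 1/13.85 = 0.0722041, so t = ln(13.85)/0.34 = 2.6283/0.34 = 7.7302.

7.73 years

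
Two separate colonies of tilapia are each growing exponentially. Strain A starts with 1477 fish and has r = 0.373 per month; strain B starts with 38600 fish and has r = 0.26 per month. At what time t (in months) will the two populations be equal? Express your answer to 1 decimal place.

28.9 months

Set 1477·e^(0.373t) = 38600·e^(0.26t).
e^((0.373 − 0.26)t) = 38600/1477 → e^(0.113·t) = 26.134.
0.113·t = ln(26.134) = 3.2632, so t = 3.2632/0.113 = 28.878.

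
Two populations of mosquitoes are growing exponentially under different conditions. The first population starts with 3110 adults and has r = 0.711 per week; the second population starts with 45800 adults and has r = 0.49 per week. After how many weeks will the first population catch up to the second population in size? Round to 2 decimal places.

Set 3110·e^(0.711t) = 45800·e^(0.49t).
e^((0.711 − 0.49)t) = 45800/3110 → e^(0.221·t) = 14.727.
0.221·t = ln(14.727) = 2.6897, so t = 2.6897/0.221 = 12.17.

12.17 weeks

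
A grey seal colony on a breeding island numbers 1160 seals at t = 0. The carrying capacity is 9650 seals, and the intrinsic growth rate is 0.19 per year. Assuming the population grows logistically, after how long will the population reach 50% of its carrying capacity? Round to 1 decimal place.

A = (K − N₀)/N₀ = (9650 − 1160)/1160 = 7.319.
Solve 9650/(1 + 7.319·e^(−0.19t)) = 4825: 1 + 7.319·e^(−0.19t) = 2, so e^(−0.19t) = 0.136631.
−0.19·t = ln(0.136631) = -1.9905, so t = 1.9905/0.19 = 10.476.

10.5 years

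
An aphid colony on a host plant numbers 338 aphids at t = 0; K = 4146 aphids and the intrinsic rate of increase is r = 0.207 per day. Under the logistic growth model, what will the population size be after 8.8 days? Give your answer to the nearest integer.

1469 aphids

A = (K − N₀)/N₀ = (4146 − 338)/338 = 11.266.
N(t) = K/(1 + A·e^(−rt)) = 4146/(1 + 11.266×e^(−0.207×8.8)).
e^(−1.822) = 0.16177; denominator = 1 + 11.266×0.16177 = 2.8225.
N = 4146/2.8225 = 1468.91.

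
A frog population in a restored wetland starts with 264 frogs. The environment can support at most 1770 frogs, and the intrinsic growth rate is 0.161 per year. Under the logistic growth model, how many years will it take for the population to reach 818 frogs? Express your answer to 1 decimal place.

9.9 years

A = (K − N₀)/N₀ = (1770 − 264)/264 = 5.7045.
Solve 1770/(1 + 5.7045·e^(−0.161t)) = 818: 1 + 5.7045·e^(−0.161t) = 2.1638, so e^(−0.161t) = 0.204015.
−0.161·t = ln(0.204015) = -1.5896, so t = 1.5896/0.161 = 9.873.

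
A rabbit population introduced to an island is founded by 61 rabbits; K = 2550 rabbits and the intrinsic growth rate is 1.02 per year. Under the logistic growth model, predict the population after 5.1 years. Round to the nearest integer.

A = (K − N₀)/N₀ = (2550 − 61)/61 = 40.803.
N(t) = K/(1 + A·e^(−rt)) = 2550/(1 + 40.803×e^(−1.02×5.1)).
e^(−5.202) = 0.0055055; denominator = 1 + 40.803×0.0055055 = 1.2246.
N = 2550/1.2246 = 2082.24.

2082 rabbits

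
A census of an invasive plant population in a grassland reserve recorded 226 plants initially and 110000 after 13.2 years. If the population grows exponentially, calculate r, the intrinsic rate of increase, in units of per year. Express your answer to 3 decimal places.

From N(t) = N₀·e^(rt): e^(r·13.2) = 110000/226 = 486.73.
r·13.2 = ln(486.73) = 6.1877, so r = 6.1877/13.2 = 0.46877.

0.469 per year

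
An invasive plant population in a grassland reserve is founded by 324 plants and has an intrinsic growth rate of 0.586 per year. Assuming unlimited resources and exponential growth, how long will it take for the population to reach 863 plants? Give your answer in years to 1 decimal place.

Set N₀·e^(rt) = 863: e^(0.586·t) = 863/324 = 2.6636.
0.586·t = ln(2.6636) = 0.97967, so t = 0.97967/0.586 = 1.6718.

1.7 years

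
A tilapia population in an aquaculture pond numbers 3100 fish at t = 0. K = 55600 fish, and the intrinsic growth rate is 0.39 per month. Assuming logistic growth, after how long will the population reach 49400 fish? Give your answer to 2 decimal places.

12.58 months

A = (K − N₀)/N₀ = (55600 − 3100)/3100 = 16.935.
Solve 55600/(1 + 16.935·e^(−0.39t)) = 49400: 1 + 16.935·e^(−0.39t) = 1.1255, so e^(−0.39t) = 0.00741083.
−0.39·t = ln(0.00741083) = -4.9048, so t = 4.9048/0.39 = 12.576.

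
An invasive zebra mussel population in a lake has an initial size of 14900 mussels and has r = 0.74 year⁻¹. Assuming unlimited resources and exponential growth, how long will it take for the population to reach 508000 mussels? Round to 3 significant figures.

4.77 years

Set N₀·e^(rt) = 508000: e^(0.74·t) = 508000/14900 = 34.094.
0.74·t = ln(34.094) = 3.5291, so t = 3.5291/0.74 = 4.7691.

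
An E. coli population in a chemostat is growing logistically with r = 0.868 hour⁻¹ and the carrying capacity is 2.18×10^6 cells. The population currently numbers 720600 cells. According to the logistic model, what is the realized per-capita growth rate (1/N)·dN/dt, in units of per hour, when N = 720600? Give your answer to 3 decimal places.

(1/N)·dN/dt = r(1 − N/K) = 0.868 × (1 − 720600/2.18×10^6).
= 0.868 × 0.66945 = 0.58108.

0.581 per hour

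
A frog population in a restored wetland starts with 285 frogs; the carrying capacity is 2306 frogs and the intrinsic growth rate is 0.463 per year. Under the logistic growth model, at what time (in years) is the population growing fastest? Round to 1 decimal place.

4.2 years

Logistic growth is fastest at N = K/2 = 1153.
A = (K − N₀)/N₀ = 7.0912. Set K/(1 + A·e^(−rt)) = K/2 → A·e^(−rt) = 1.
e^(−0.463t) = 1/7.0912 = 0.141019, so t = ln(7.0912)/0.463 = 1.9589/0.463 = 4.2308.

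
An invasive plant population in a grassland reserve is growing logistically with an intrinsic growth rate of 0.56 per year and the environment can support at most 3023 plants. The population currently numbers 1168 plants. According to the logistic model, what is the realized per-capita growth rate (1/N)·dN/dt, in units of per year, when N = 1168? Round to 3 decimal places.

0.344 per year

(1/N)·dN/dt = r(1 − N/K) = 0.56 × (1 − 1168/3023).
= 0.56 × 0.61363 = 0.34363.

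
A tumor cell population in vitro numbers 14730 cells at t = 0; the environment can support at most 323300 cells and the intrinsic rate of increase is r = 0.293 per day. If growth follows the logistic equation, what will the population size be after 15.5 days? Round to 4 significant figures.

A = (K − N₀)/N₀ = (323300 − 14730)/14730 = 20.948.
N(t) = K/(1 + A·e^(−rt)) = 323300/(1 + 20.948×e^(−0.293×15.5)).
e^(−4.542) = 0.010657; denominator = 1 + 20.948×0.010657 = 1.2233.
N = 323300/1.2233 = 264295.

264300 cells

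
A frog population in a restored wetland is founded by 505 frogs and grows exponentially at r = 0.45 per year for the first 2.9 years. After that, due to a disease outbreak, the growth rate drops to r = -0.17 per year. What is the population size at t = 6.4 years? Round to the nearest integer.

Phase 1: N(2.9) = 505·e^(0.45×2.9) = 505·e^1.305 = 1862.28.
Phase 2 runs for 6.4 − 2.9 = 3.5 years at r = -0.17.
N(6.4) = 1862.28·e^(-0.17×3.5) = 1862.28·e^-0.595 = 1027.17.

1027 frogs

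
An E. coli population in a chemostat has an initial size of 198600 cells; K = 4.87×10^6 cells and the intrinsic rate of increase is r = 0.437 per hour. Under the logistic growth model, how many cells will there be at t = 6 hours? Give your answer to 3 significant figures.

1800000 cells

A = (K − N₀)/N₀ = (4.87×10^6 − 198600)/198600 = 23.522.
N(t) = K/(1 + A·e^(−rt)) = 4.87×10^6/(1 + 23.522×e^(−0.437×6)).
e^(−2.622) = 0.072657; denominator = 1 + 23.522×0.072657 = 2.709.
N = 4.87×10^6/2.709 = 1.797697×10^6.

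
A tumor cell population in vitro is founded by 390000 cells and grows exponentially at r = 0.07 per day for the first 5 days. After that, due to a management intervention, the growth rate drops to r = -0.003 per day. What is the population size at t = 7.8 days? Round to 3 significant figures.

549000 cells

Phase 1: N(5) = 390000·e^(0.07×5) = 390000·e^0.35 = 553436.
Phase 2 runs for 7.8 − 5 = 2.8 days at r = -0.003.
N(7.8) = 553436·e^(-0.003×2.8) = 553436·e^-0.0084 = 548807.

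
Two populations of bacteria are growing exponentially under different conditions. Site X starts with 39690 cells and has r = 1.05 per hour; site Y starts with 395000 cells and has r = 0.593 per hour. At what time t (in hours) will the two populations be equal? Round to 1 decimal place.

5.0 hours

Set 39690·e^(1.05t) = 395000·e^(0.593t).
e^((1.05 − 0.593)t) = 395000/39690 → e^(0.457·t) = 9.9521.
0.457·t = ln(9.9521) = 2.2978, so t = 2.2978/0.457 = 5.028.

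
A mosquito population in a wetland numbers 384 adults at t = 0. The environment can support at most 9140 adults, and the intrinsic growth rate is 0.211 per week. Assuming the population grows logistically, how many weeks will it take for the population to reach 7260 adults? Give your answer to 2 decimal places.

A = (K − N₀)/N₀ = (9140 − 384)/384 = 22.802.
Solve 9140/(1 + 22.802·e^(−0.211t)) = 7260: 1 + 22.802·e^(−0.211t) = 1.259, so e^(−0.211t) = 0.0113566.
−0.211·t = ln(0.0113566) = -4.478, so t = 4.478/0.211 = 21.223.

21.22 weeks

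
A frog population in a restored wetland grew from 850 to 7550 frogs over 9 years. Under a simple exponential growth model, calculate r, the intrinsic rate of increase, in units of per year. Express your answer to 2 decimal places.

0.24 per year

From N(t) = N₀·e^(rt): e^(r·9) = 7550/850 = 8.8824.
r·9 = ln(8.8824) = 2.1841, so r = 2.1841/9 = 0.24267.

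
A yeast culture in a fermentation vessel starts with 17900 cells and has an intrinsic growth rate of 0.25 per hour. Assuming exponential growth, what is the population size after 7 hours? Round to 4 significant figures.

N(t) = N₀·e^(rt) = 17900 × e^(0.25×7) = 17900 × e^1.75.
e^1.75 ≈ 5.7546, so N ≈ 17900 × 5.7546 = 103007.

103000 cells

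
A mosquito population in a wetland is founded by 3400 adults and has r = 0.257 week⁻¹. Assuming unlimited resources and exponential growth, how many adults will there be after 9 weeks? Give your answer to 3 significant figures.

34400 adults

N(t) = N₀·e^(rt) = 3400 × e^(0.257×9) = 3400 × e^2.313.
e^2.313 ≈ 10.105, so N ≈ 3400 × 10.105 = 34356.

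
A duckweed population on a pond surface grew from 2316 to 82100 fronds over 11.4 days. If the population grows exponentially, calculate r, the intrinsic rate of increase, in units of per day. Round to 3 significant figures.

0.313 per day

From N(t) = N₀·e^(rt): e^(r·11.4) = 82100/2316 = 35.449.
r·11.4 = ln(35.449) = 3.5681, so r = 3.5681/11.4 = 0.31299.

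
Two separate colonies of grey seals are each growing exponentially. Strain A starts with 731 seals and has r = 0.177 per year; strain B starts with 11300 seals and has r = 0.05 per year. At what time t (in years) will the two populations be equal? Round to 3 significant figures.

Set 731·e^(0.177t) = 11300·e^(0.05t).
e^((0.177 − 0.05)t) = 11300/731 → e^(0.127·t) = 15.458.
0.127·t = ln(15.458) = 2.7381, so t = 2.7381/0.127 = 21.56.

21.6 years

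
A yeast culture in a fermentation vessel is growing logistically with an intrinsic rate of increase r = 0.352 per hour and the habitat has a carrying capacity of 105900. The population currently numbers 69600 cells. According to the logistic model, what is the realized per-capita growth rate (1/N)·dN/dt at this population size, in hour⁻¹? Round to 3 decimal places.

0.121 per hour

(1/N)·dN/dt = r(1 − N/K) = 0.352 × (1 − 69600/105900).
= 0.352 × 0.34278 = 0.12066.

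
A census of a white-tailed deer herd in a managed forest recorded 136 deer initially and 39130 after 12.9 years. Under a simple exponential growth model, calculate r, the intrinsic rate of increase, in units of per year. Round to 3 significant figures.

0.439 per year

From N(t) = N₀·e^(rt): e^(r·12.9) = 39130/136 = 287.72.
r·12.9 = ln(287.72) = 5.662, so r = 5.662/12.9 = 0.43891.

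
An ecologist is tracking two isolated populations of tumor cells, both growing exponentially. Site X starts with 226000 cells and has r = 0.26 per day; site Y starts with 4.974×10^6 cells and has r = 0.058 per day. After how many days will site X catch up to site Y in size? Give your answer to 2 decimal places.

15.30 days

Set 226000·e^(0.26t) = 4.974×10^6·e^(0.058t).
e^((0.26 − 0.058)t) = 4.974×10^6/226000 → e^(0.202·t) = 22.009.
0.202·t = ln(22.009) = 3.0914, so t = 3.0914/0.202 = 15.304.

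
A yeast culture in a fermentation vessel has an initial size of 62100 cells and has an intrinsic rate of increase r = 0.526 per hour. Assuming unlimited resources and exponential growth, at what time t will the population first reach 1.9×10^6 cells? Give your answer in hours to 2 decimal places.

Set N₀·e^(rt) = 1.9×10^6: e^(0.526·t) = 1.9×10^6/62100 = 30.596.
0.526·t = ln(30.596) = 3.4209, so t = 3.4209/0.526 = 6.5035.

6.50 hours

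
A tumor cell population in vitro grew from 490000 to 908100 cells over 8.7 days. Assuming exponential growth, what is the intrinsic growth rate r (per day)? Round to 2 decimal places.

From N(t) = N₀·e^(rt): e^(r·8.7) = 908100/490000 = 1.8533.
r·8.7 = ln(1.8533) = 0.61695, so r = 0.61695/8.7 = 0.070914.

0.07 per day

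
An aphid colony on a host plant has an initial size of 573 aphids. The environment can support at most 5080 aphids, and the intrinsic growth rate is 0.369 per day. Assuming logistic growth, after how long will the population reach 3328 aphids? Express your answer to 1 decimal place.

7.3 days

A = (K − N₀)/N₀ = (5080 − 573)/573 = 7.8656.
Solve 5080/(1 + 7.8656·e^(−0.369t)) = 3328: 1 + 7.8656·e^(−0.369t) = 1.5264, so e^(−0.369t) = 0.0669295.
−0.369·t = ln(0.0669295) = -2.7041, so t = 2.7041/0.369 = 7.3282.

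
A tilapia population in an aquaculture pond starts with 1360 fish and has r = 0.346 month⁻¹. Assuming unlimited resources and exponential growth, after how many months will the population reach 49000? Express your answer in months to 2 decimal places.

Set N₀·e^(rt) = 49000: e^(0.346·t) = 49000/1360 = 36.029.
0.346·t = ln(36.029) = 3.5843, so t = 3.5843/0.346 = 10.359.

10.36 months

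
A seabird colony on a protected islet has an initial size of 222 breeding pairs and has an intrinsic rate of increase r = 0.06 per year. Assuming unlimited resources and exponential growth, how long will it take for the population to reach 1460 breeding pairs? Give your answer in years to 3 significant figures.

31.4 years

Set N₀·e^(rt) = 1460: e^(0.06·t) = 1460/222 = 6.5766.
0.06·t = ln(6.5766) = 1.8835, so t = 1.8835/0.06 = 31.392.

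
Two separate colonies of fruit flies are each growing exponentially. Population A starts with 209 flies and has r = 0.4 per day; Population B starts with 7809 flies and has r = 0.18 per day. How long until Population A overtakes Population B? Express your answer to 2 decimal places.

Set 209·e^(0.4t) = 7809·e^(0.18t).
e^((0.4 − 0.18)t) = 7809/209 → e^(0.22·t) = 37.364.
0.22·t = ln(37.364) = 3.6207, so t = 3.6207/0.22 = 16.458.

16.46 days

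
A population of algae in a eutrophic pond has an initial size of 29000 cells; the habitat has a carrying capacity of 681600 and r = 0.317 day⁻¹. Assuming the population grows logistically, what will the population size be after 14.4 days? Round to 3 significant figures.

A = (K − N₀)/N₀ = (681600 − 29000)/29000 = 22.503.
N(t) = K/(1 + A·e^(−rt)) = 681600/(1 + 22.503×e^(−0.317×14.4)).
e^(−4.565) = 0.010412; denominator = 1 + 22.503×0.010412 = 1.2343.
N = 681600/1.2343 = 552214.

552000 cells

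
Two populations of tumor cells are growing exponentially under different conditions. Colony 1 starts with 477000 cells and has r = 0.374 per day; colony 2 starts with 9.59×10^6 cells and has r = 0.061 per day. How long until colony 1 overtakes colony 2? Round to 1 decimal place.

9.6 days

Set 477000·e^(0.374t) = 9.59×10^6·e^(0.061t).
e^((0.374 − 0.061)t) = 9.59×10^6/477000 → e^(0.313·t) = 20.105.
0.313·t = ln(20.105) = 3.001, so t = 3.001/0.313 = 9.5877.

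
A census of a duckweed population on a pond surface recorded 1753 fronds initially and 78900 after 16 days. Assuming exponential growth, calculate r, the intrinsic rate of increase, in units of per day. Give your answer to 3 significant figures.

From N(t) = N₀·e^(rt): e^(r·16) = 78900/1753 = 45.009.
r·16 = ln(45.009) = 3.8069, so r = 3.8069/16 = 0.23793.

0.238 per day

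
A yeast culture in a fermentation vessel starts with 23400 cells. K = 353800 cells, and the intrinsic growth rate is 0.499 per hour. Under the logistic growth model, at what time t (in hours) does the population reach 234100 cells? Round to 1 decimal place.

6.6 hours

A = (K − N₀)/N₀ = (353800 − 23400)/23400 = 14.12.
Solve 353800/(1 + 14.12·e^(−0.499t)) = 234100: 1 + 14.12·e^(−0.499t) = 1.5113, so e^(−0.499t) = 0.0362133.
−0.499·t = ln(0.0362133) = -3.3183, so t = 3.3183/0.499 = 6.65.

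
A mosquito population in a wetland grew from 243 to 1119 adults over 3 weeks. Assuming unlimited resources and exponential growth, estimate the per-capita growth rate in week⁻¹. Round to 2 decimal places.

0.51 per week

From N(t) = N₀·e^(rt): e^(r·3) = 1119/243 = 4.6049.
r·3 = ln(4.6049) = 1.5271, so r = 1.5271/3 = 0.50904.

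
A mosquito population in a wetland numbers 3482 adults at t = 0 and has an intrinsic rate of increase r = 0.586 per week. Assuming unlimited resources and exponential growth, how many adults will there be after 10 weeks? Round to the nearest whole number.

1221221 adults

N(t) = N₀·e^(rt) = 3482 × e^(0.586×10) = 3482 × e^5.86.
e^5.86 ≈ 350.72, so N ≈ 3482 × 350.72 = 1.221221×10^6.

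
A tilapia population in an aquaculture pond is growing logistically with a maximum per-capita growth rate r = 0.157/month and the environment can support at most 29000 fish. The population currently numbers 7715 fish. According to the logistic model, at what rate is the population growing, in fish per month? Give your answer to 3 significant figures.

889 fish per month

dN/dt = rN(1 − N/K) = 0.157 × 7715 × (1 − 7715/29000).
1 − 7715/29000 = 0.73397; dN/dt = 0.157 × 7715 × 0.73397 = 889.02.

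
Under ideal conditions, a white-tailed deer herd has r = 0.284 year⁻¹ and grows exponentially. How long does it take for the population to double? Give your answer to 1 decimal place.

Doubling time t_d = ln(2)/r = 0.6931/0.284 = 2.4407.

2.4 years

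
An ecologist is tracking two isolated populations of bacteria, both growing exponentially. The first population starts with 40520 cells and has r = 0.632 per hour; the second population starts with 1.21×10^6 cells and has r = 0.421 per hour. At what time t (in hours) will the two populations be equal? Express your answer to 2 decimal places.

16.10 hours

Set 40520·e^(0.632t) = 1.21×10^6·e^(0.421t).
e^((0.632 − 0.421)t) = 1.21×10^6/40520 → e^(0.211·t) = 29.862.
0.211·t = ln(29.862) = 3.3966, so t = 3.3966/0.211 = 16.098.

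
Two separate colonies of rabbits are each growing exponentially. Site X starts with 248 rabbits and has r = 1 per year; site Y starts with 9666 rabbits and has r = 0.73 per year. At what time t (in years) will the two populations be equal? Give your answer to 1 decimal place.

Set 248·e^(1t) = 9666·e^(0.73t).
e^((1 − 0.73)t) = 9666/248 → e^(0.27·t) = 38.976.
0.27·t = ln(38.976) = 3.6629, so t = 3.6629/0.27 = 13.566.

13.6 years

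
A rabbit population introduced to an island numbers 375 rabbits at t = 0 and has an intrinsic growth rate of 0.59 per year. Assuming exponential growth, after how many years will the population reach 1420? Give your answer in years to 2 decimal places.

2.26 years

Set N₀·e^(rt) = 1420: e^(0.59·t) = 1420/375 = 3.7867.
0.59·t = ln(3.7867) = 1.3315, so t = 1.3315/0.59 = 2.2568.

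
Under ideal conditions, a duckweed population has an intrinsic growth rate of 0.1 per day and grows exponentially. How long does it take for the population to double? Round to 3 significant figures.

Doubling time t_d = ln(2)/r = 0.6931/0.1 = 6.9315.

6.93 days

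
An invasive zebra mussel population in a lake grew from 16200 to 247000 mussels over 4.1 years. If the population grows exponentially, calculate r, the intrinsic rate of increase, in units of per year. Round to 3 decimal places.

0.664 per year

From N(t) = N₀·e^(rt): e^(r·4.1) = 247000/16200 = 15.247.
r·4.1 = ln(15.247) = 2.7244, so r = 2.7244/4.1 = 0.66448.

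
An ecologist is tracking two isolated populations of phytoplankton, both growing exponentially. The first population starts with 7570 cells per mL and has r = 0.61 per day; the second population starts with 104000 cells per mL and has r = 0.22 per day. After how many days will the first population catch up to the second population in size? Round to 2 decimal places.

Set 7570·e^(0.61t) = 104000·e^(0.22t).
e^((0.61 − 0.22)t) = 104000/7570 → e^(0.39·t) = 13.738.
0.39·t = ln(13.738) = 2.6202, so t = 2.6202/0.39 = 6.7185.

6.72 days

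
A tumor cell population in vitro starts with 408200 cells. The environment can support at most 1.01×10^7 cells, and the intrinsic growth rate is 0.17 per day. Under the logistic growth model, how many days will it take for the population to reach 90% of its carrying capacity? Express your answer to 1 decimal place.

A = (K − N₀)/N₀ = (1.01×10^7 − 408200)/408200 = 23.743.
Solve 1.01×10^7/(1 + 23.743·e^(−0.17t)) = 9.09×10^6: 1 + 23.743·e^(−0.17t) = 1.1111, so e^(−0.17t) = 0.00467979.
−0.17·t = ln(0.00467979) = -5.3645, so t = 5.3645/0.17 = 31.556.

31.6 days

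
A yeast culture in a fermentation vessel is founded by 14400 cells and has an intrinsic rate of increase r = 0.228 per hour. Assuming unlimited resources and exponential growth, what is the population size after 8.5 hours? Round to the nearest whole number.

100006 cells

N(t) = N₀·e^(rt) = 14400 × e^(0.228×8.5) = 14400 × e^1.938.
e^1.938 ≈ 6.9448, so N ≈ 14400 × 6.9448 = 100006.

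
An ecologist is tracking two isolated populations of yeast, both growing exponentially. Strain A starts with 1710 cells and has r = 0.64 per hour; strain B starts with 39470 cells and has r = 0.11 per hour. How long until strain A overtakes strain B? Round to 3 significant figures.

5.92 hours

Set 1710·e^(0.64t) = 39470·e^(0.11t).
e^((0.64 − 0.11)t) = 39470/1710 → e^(0.53·t) = 23.082.
0.53·t = ln(23.082) = 3.139, so t = 3.139/0.53 = 5.9227.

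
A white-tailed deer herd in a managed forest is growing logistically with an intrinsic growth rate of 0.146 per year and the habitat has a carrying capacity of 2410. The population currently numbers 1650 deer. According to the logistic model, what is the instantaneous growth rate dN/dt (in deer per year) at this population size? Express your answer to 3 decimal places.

75.968 deer per year

dN/dt = rN(1 − N/K) = 0.146 × 1650 × (1 − 1650/2410).
1 − 1650/2410 = 0.31535; dN/dt = 0.146 × 1650 × 0.31535 = 75.968.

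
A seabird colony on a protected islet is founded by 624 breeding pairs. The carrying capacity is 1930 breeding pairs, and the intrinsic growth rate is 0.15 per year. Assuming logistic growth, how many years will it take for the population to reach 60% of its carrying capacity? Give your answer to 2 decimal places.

7.63 years

A = (K − N₀)/N₀ = (1930 − 624)/624 = 2.0929.
Solve 1930/(1 + 2.0929·e^(−0.15t)) = 1158: 1 + 2.0929·e^(−0.15t) = 1.6667, so e^(−0.15t) = 0.31853.
−0.15·t = ln(0.31853) = -1.144, so t = 1.144/0.15 = 7.6269.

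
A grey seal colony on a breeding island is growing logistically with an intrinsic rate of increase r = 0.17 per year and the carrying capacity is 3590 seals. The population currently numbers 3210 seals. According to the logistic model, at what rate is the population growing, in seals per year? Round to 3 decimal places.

57.762 seals per year

dN/dt = rN(1 − N/K) = 0.17 × 3210 × (1 − 3210/3590).
1 − 3210/3590 = 0.10585; dN/dt = 0.17 × 3210 × 0.10585 = 57.762.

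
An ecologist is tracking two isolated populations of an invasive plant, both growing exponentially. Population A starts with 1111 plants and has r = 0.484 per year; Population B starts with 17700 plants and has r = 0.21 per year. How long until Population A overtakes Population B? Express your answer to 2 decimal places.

10.10 years

Set 1111·e^(0.484t) = 17700·e^(0.21t).
e^((0.484 − 0.21)t) = 17700/1111 → e^(0.274·t) = 15.932.
0.274·t = ln(15.932) = 2.7683, so t = 2.7683/0.274 = 10.103.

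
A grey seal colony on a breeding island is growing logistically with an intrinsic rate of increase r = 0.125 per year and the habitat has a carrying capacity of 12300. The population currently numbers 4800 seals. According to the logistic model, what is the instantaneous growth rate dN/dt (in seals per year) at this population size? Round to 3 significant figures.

366 seals per year

dN/dt = rN(1 − N/K) = 0.125 × 4800 × (1 − 4800/12300).
1 − 4800/12300 = 0.60976; dN/dt = 0.125 × 4800 × 0.60976 = 365.85.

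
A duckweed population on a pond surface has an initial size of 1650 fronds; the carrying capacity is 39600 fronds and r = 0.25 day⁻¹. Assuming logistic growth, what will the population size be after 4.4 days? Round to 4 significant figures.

4575 fronds

A = (K − N₀)/N₀ = (39600 − 1650)/1650 = 23.
N(t) = K/(1 + A·e^(−rt)) = 39600/(1 + 23×e^(−0.25×4.4)).
e^(−1.1) = 0.33287; denominator = 1 + 23×0.33287 = 8.656.
N = 39600/8.656 = 4574.84.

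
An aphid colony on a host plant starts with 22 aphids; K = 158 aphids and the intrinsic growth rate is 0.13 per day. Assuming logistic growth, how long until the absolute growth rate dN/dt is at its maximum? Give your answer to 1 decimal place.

Logistic growth is fastest at N = K/2 = 79.
A = (K − N₀)/N₀ = 6.1818. Set K/(1 + A·e^(−rt)) = K/2 → A·e^(−rt) = 1.
e^(−0.13t) = 1/6.1818 = 0.161765, so t = ln(6.1818)/0.13 = 1.8216/0.13 = 14.012.

14.0 days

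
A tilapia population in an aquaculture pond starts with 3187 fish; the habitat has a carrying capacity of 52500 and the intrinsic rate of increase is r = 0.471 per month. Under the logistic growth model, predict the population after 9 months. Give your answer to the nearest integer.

42922 fish

A = (K − N₀)/N₀ = (52500 − 3187)/3187 = 15.473.
N(t) = K/(1 + A·e^(−rt)) = 52500/(1 + 15.473×e^(−0.471×9)).
e^(−4.239) = 0.014422; denominator = 1 + 15.473×0.014422 = 1.2232.
N = 52500/1.2232 = 42921.8.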